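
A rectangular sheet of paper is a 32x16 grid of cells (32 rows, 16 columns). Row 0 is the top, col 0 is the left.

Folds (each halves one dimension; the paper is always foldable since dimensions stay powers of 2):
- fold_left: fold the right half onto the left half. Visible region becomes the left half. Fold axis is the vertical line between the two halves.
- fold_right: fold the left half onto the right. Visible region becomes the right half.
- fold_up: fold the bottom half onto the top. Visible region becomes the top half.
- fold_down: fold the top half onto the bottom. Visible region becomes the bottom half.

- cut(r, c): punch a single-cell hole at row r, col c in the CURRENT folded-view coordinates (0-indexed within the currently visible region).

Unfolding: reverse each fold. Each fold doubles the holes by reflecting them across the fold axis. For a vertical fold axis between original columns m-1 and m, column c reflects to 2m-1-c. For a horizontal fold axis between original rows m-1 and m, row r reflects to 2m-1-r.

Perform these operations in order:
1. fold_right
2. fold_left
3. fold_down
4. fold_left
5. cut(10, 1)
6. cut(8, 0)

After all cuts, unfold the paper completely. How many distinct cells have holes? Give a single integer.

Answer: 32

Derivation:
Op 1 fold_right: fold axis v@8; visible region now rows[0,32) x cols[8,16) = 32x8
Op 2 fold_left: fold axis v@12; visible region now rows[0,32) x cols[8,12) = 32x4
Op 3 fold_down: fold axis h@16; visible region now rows[16,32) x cols[8,12) = 16x4
Op 4 fold_left: fold axis v@10; visible region now rows[16,32) x cols[8,10) = 16x2
Op 5 cut(10, 1): punch at orig (26,9); cuts so far [(26, 9)]; region rows[16,32) x cols[8,10) = 16x2
Op 6 cut(8, 0): punch at orig (24,8); cuts so far [(24, 8), (26, 9)]; region rows[16,32) x cols[8,10) = 16x2
Unfold 1 (reflect across v@10): 4 holes -> [(24, 8), (24, 11), (26, 9), (26, 10)]
Unfold 2 (reflect across h@16): 8 holes -> [(5, 9), (5, 10), (7, 8), (7, 11), (24, 8), (24, 11), (26, 9), (26, 10)]
Unfold 3 (reflect across v@12): 16 holes -> [(5, 9), (5, 10), (5, 13), (5, 14), (7, 8), (7, 11), (7, 12), (7, 15), (24, 8), (24, 11), (24, 12), (24, 15), (26, 9), (26, 10), (26, 13), (26, 14)]
Unfold 4 (reflect across v@8): 32 holes -> [(5, 1), (5, 2), (5, 5), (5, 6), (5, 9), (5, 10), (5, 13), (5, 14), (7, 0), (7, 3), (7, 4), (7, 7), (7, 8), (7, 11), (7, 12), (7, 15), (24, 0), (24, 3), (24, 4), (24, 7), (24, 8), (24, 11), (24, 12), (24, 15), (26, 1), (26, 2), (26, 5), (26, 6), (26, 9), (26, 10), (26, 13), (26, 14)]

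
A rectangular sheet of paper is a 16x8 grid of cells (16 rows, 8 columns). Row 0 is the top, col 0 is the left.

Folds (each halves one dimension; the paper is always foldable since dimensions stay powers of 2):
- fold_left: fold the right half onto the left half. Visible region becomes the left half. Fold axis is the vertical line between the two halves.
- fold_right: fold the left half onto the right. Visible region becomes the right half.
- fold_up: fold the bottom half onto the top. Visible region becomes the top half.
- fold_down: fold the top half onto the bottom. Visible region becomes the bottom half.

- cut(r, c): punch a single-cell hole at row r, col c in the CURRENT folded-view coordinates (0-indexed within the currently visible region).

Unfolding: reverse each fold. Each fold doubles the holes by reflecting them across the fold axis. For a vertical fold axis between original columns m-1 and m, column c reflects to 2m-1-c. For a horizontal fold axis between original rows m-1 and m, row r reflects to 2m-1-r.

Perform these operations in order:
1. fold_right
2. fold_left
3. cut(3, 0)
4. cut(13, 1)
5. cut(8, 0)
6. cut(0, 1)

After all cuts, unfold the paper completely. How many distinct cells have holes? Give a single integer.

Answer: 16

Derivation:
Op 1 fold_right: fold axis v@4; visible region now rows[0,16) x cols[4,8) = 16x4
Op 2 fold_left: fold axis v@6; visible region now rows[0,16) x cols[4,6) = 16x2
Op 3 cut(3, 0): punch at orig (3,4); cuts so far [(3, 4)]; region rows[0,16) x cols[4,6) = 16x2
Op 4 cut(13, 1): punch at orig (13,5); cuts so far [(3, 4), (13, 5)]; region rows[0,16) x cols[4,6) = 16x2
Op 5 cut(8, 0): punch at orig (8,4); cuts so far [(3, 4), (8, 4), (13, 5)]; region rows[0,16) x cols[4,6) = 16x2
Op 6 cut(0, 1): punch at orig (0,5); cuts so far [(0, 5), (3, 4), (8, 4), (13, 5)]; region rows[0,16) x cols[4,6) = 16x2
Unfold 1 (reflect across v@6): 8 holes -> [(0, 5), (0, 6), (3, 4), (3, 7), (8, 4), (8, 7), (13, 5), (13, 6)]
Unfold 2 (reflect across v@4): 16 holes -> [(0, 1), (0, 2), (0, 5), (0, 6), (3, 0), (3, 3), (3, 4), (3, 7), (8, 0), (8, 3), (8, 4), (8, 7), (13, 1), (13, 2), (13, 5), (13, 6)]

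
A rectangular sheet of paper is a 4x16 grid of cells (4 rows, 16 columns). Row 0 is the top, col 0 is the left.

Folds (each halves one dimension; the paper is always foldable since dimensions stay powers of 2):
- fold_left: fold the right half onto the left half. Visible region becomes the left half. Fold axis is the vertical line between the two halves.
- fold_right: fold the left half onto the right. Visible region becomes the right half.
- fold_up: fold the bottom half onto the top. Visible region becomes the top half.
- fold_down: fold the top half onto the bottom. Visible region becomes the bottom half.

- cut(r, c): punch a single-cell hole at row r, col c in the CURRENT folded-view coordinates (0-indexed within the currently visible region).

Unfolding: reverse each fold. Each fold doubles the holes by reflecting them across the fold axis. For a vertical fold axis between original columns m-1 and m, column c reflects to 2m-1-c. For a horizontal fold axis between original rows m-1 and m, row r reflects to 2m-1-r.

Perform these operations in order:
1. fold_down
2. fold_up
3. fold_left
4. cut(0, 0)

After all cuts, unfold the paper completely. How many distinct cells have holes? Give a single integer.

Answer: 8

Derivation:
Op 1 fold_down: fold axis h@2; visible region now rows[2,4) x cols[0,16) = 2x16
Op 2 fold_up: fold axis h@3; visible region now rows[2,3) x cols[0,16) = 1x16
Op 3 fold_left: fold axis v@8; visible region now rows[2,3) x cols[0,8) = 1x8
Op 4 cut(0, 0): punch at orig (2,0); cuts so far [(2, 0)]; region rows[2,3) x cols[0,8) = 1x8
Unfold 1 (reflect across v@8): 2 holes -> [(2, 0), (2, 15)]
Unfold 2 (reflect across h@3): 4 holes -> [(2, 0), (2, 15), (3, 0), (3, 15)]
Unfold 3 (reflect across h@2): 8 holes -> [(0, 0), (0, 15), (1, 0), (1, 15), (2, 0), (2, 15), (3, 0), (3, 15)]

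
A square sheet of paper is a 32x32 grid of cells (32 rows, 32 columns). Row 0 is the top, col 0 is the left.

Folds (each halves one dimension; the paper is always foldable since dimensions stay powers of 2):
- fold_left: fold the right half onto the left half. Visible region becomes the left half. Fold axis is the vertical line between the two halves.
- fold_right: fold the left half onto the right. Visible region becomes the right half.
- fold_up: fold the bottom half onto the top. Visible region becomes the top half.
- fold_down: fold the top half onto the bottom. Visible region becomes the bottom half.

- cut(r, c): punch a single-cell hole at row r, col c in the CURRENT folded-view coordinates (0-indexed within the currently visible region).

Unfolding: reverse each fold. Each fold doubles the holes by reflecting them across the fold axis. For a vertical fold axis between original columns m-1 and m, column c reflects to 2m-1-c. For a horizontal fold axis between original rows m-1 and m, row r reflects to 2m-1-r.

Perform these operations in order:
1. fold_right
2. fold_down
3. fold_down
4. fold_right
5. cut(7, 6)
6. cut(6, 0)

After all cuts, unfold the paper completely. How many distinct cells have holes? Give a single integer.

Op 1 fold_right: fold axis v@16; visible region now rows[0,32) x cols[16,32) = 32x16
Op 2 fold_down: fold axis h@16; visible region now rows[16,32) x cols[16,32) = 16x16
Op 3 fold_down: fold axis h@24; visible region now rows[24,32) x cols[16,32) = 8x16
Op 4 fold_right: fold axis v@24; visible region now rows[24,32) x cols[24,32) = 8x8
Op 5 cut(7, 6): punch at orig (31,30); cuts so far [(31, 30)]; region rows[24,32) x cols[24,32) = 8x8
Op 6 cut(6, 0): punch at orig (30,24); cuts so far [(30, 24), (31, 30)]; region rows[24,32) x cols[24,32) = 8x8
Unfold 1 (reflect across v@24): 4 holes -> [(30, 23), (30, 24), (31, 17), (31, 30)]
Unfold 2 (reflect across h@24): 8 holes -> [(16, 17), (16, 30), (17, 23), (17, 24), (30, 23), (30, 24), (31, 17), (31, 30)]
Unfold 3 (reflect across h@16): 16 holes -> [(0, 17), (0, 30), (1, 23), (1, 24), (14, 23), (14, 24), (15, 17), (15, 30), (16, 17), (16, 30), (17, 23), (17, 24), (30, 23), (30, 24), (31, 17), (31, 30)]
Unfold 4 (reflect across v@16): 32 holes -> [(0, 1), (0, 14), (0, 17), (0, 30), (1, 7), (1, 8), (1, 23), (1, 24), (14, 7), (14, 8), (14, 23), (14, 24), (15, 1), (15, 14), (15, 17), (15, 30), (16, 1), (16, 14), (16, 17), (16, 30), (17, 7), (17, 8), (17, 23), (17, 24), (30, 7), (30, 8), (30, 23), (30, 24), (31, 1), (31, 14), (31, 17), (31, 30)]

Answer: 32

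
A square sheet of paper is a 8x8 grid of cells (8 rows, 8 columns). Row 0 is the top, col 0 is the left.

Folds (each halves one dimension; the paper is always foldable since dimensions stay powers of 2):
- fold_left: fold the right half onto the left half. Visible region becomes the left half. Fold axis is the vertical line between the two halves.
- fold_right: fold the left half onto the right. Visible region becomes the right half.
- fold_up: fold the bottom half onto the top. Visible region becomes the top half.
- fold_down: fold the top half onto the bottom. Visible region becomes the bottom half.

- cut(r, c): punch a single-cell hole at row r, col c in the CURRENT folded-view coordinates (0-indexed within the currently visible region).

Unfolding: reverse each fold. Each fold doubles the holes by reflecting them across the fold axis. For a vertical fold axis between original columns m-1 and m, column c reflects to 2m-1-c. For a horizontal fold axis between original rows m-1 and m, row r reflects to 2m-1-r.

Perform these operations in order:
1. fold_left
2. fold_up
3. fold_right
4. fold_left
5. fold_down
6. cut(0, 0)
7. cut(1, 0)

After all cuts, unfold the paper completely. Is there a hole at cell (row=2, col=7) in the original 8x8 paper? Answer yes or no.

Answer: yes

Derivation:
Op 1 fold_left: fold axis v@4; visible region now rows[0,8) x cols[0,4) = 8x4
Op 2 fold_up: fold axis h@4; visible region now rows[0,4) x cols[0,4) = 4x4
Op 3 fold_right: fold axis v@2; visible region now rows[0,4) x cols[2,4) = 4x2
Op 4 fold_left: fold axis v@3; visible region now rows[0,4) x cols[2,3) = 4x1
Op 5 fold_down: fold axis h@2; visible region now rows[2,4) x cols[2,3) = 2x1
Op 6 cut(0, 0): punch at orig (2,2); cuts so far [(2, 2)]; region rows[2,4) x cols[2,3) = 2x1
Op 7 cut(1, 0): punch at orig (3,2); cuts so far [(2, 2), (3, 2)]; region rows[2,4) x cols[2,3) = 2x1
Unfold 1 (reflect across h@2): 4 holes -> [(0, 2), (1, 2), (2, 2), (3, 2)]
Unfold 2 (reflect across v@3): 8 holes -> [(0, 2), (0, 3), (1, 2), (1, 3), (2, 2), (2, 3), (3, 2), (3, 3)]
Unfold 3 (reflect across v@2): 16 holes -> [(0, 0), (0, 1), (0, 2), (0, 3), (1, 0), (1, 1), (1, 2), (1, 3), (2, 0), (2, 1), (2, 2), (2, 3), (3, 0), (3, 1), (3, 2), (3, 3)]
Unfold 4 (reflect across h@4): 32 holes -> [(0, 0), (0, 1), (0, 2), (0, 3), (1, 0), (1, 1), (1, 2), (1, 3), (2, 0), (2, 1), (2, 2), (2, 3), (3, 0), (3, 1), (3, 2), (3, 3), (4, 0), (4, 1), (4, 2), (4, 3), (5, 0), (5, 1), (5, 2), (5, 3), (6, 0), (6, 1), (6, 2), (6, 3), (7, 0), (7, 1), (7, 2), (7, 3)]
Unfold 5 (reflect across v@4): 64 holes -> [(0, 0), (0, 1), (0, 2), (0, 3), (0, 4), (0, 5), (0, 6), (0, 7), (1, 0), (1, 1), (1, 2), (1, 3), (1, 4), (1, 5), (1, 6), (1, 7), (2, 0), (2, 1), (2, 2), (2, 3), (2, 4), (2, 5), (2, 6), (2, 7), (3, 0), (3, 1), (3, 2), (3, 3), (3, 4), (3, 5), (3, 6), (3, 7), (4, 0), (4, 1), (4, 2), (4, 3), (4, 4), (4, 5), (4, 6), (4, 7), (5, 0), (5, 1), (5, 2), (5, 3), (5, 4), (5, 5), (5, 6), (5, 7), (6, 0), (6, 1), (6, 2), (6, 3), (6, 4), (6, 5), (6, 6), (6, 7), (7, 0), (7, 1), (7, 2), (7, 3), (7, 4), (7, 5), (7, 6), (7, 7)]
Holes: [(0, 0), (0, 1), (0, 2), (0, 3), (0, 4), (0, 5), (0, 6), (0, 7), (1, 0), (1, 1), (1, 2), (1, 3), (1, 4), (1, 5), (1, 6), (1, 7), (2, 0), (2, 1), (2, 2), (2, 3), (2, 4), (2, 5), (2, 6), (2, 7), (3, 0), (3, 1), (3, 2), (3, 3), (3, 4), (3, 5), (3, 6), (3, 7), (4, 0), (4, 1), (4, 2), (4, 3), (4, 4), (4, 5), (4, 6), (4, 7), (5, 0), (5, 1), (5, 2), (5, 3), (5, 4), (5, 5), (5, 6), (5, 7), (6, 0), (6, 1), (6, 2), (6, 3), (6, 4), (6, 5), (6, 6), (6, 7), (7, 0), (7, 1), (7, 2), (7, 3), (7, 4), (7, 5), (7, 6), (7, 7)]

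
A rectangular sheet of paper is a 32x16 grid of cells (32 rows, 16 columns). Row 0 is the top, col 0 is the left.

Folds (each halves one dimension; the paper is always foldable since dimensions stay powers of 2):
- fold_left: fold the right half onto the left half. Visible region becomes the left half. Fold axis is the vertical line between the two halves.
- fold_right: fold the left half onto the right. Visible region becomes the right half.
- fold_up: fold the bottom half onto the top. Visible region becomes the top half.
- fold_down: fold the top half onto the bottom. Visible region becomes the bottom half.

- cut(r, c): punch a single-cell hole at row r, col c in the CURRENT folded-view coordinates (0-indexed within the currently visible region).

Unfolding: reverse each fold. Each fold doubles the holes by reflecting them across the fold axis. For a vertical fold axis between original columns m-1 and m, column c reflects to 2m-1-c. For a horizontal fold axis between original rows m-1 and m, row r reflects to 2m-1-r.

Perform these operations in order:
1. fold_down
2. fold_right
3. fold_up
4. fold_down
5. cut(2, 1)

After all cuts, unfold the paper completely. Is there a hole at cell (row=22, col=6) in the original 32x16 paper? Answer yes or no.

Answer: yes

Derivation:
Op 1 fold_down: fold axis h@16; visible region now rows[16,32) x cols[0,16) = 16x16
Op 2 fold_right: fold axis v@8; visible region now rows[16,32) x cols[8,16) = 16x8
Op 3 fold_up: fold axis h@24; visible region now rows[16,24) x cols[8,16) = 8x8
Op 4 fold_down: fold axis h@20; visible region now rows[20,24) x cols[8,16) = 4x8
Op 5 cut(2, 1): punch at orig (22,9); cuts so far [(22, 9)]; region rows[20,24) x cols[8,16) = 4x8
Unfold 1 (reflect across h@20): 2 holes -> [(17, 9), (22, 9)]
Unfold 2 (reflect across h@24): 4 holes -> [(17, 9), (22, 9), (25, 9), (30, 9)]
Unfold 3 (reflect across v@8): 8 holes -> [(17, 6), (17, 9), (22, 6), (22, 9), (25, 6), (25, 9), (30, 6), (30, 9)]
Unfold 4 (reflect across h@16): 16 holes -> [(1, 6), (1, 9), (6, 6), (6, 9), (9, 6), (9, 9), (14, 6), (14, 9), (17, 6), (17, 9), (22, 6), (22, 9), (25, 6), (25, 9), (30, 6), (30, 9)]
Holes: [(1, 6), (1, 9), (6, 6), (6, 9), (9, 6), (9, 9), (14, 6), (14, 9), (17, 6), (17, 9), (22, 6), (22, 9), (25, 6), (25, 9), (30, 6), (30, 9)]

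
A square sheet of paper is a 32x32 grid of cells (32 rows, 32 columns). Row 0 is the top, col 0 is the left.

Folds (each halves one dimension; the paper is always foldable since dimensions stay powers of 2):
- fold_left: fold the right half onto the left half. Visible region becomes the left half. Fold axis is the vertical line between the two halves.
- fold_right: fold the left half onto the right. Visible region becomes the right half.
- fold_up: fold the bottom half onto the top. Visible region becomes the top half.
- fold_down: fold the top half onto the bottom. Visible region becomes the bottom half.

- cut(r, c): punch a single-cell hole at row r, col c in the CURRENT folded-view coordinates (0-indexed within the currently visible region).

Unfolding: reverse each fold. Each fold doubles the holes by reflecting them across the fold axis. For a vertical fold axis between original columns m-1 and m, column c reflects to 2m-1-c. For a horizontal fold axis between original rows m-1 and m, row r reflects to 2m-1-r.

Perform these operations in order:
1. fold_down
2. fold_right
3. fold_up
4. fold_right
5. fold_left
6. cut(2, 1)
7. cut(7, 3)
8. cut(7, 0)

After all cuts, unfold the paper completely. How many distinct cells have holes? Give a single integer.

Op 1 fold_down: fold axis h@16; visible region now rows[16,32) x cols[0,32) = 16x32
Op 2 fold_right: fold axis v@16; visible region now rows[16,32) x cols[16,32) = 16x16
Op 3 fold_up: fold axis h@24; visible region now rows[16,24) x cols[16,32) = 8x16
Op 4 fold_right: fold axis v@24; visible region now rows[16,24) x cols[24,32) = 8x8
Op 5 fold_left: fold axis v@28; visible region now rows[16,24) x cols[24,28) = 8x4
Op 6 cut(2, 1): punch at orig (18,25); cuts so far [(18, 25)]; region rows[16,24) x cols[24,28) = 8x4
Op 7 cut(7, 3): punch at orig (23,27); cuts so far [(18, 25), (23, 27)]; region rows[16,24) x cols[24,28) = 8x4
Op 8 cut(7, 0): punch at orig (23,24); cuts so far [(18, 25), (23, 24), (23, 27)]; region rows[16,24) x cols[24,28) = 8x4
Unfold 1 (reflect across v@28): 6 holes -> [(18, 25), (18, 30), (23, 24), (23, 27), (23, 28), (23, 31)]
Unfold 2 (reflect across v@24): 12 holes -> [(18, 17), (18, 22), (18, 25), (18, 30), (23, 16), (23, 19), (23, 20), (23, 23), (23, 24), (23, 27), (23, 28), (23, 31)]
Unfold 3 (reflect across h@24): 24 holes -> [(18, 17), (18, 22), (18, 25), (18, 30), (23, 16), (23, 19), (23, 20), (23, 23), (23, 24), (23, 27), (23, 28), (23, 31), (24, 16), (24, 19), (24, 20), (24, 23), (24, 24), (24, 27), (24, 28), (24, 31), (29, 17), (29, 22), (29, 25), (29, 30)]
Unfold 4 (reflect across v@16): 48 holes -> [(18, 1), (18, 6), (18, 9), (18, 14), (18, 17), (18, 22), (18, 25), (18, 30), (23, 0), (23, 3), (23, 4), (23, 7), (23, 8), (23, 11), (23, 12), (23, 15), (23, 16), (23, 19), (23, 20), (23, 23), (23, 24), (23, 27), (23, 28), (23, 31), (24, 0), (24, 3), (24, 4), (24, 7), (24, 8), (24, 11), (24, 12), (24, 15), (24, 16), (24, 19), (24, 20), (24, 23), (24, 24), (24, 27), (24, 28), (24, 31), (29, 1), (29, 6), (29, 9), (29, 14), (29, 17), (29, 22), (29, 25), (29, 30)]
Unfold 5 (reflect across h@16): 96 holes -> [(2, 1), (2, 6), (2, 9), (2, 14), (2, 17), (2, 22), (2, 25), (2, 30), (7, 0), (7, 3), (7, 4), (7, 7), (7, 8), (7, 11), (7, 12), (7, 15), (7, 16), (7, 19), (7, 20), (7, 23), (7, 24), (7, 27), (7, 28), (7, 31), (8, 0), (8, 3), (8, 4), (8, 7), (8, 8), (8, 11), (8, 12), (8, 15), (8, 16), (8, 19), (8, 20), (8, 23), (8, 24), (8, 27), (8, 28), (8, 31), (13, 1), (13, 6), (13, 9), (13, 14), (13, 17), (13, 22), (13, 25), (13, 30), (18, 1), (18, 6), (18, 9), (18, 14), (18, 17), (18, 22), (18, 25), (18, 30), (23, 0), (23, 3), (23, 4), (23, 7), (23, 8), (23, 11), (23, 12), (23, 15), (23, 16), (23, 19), (23, 20), (23, 23), (23, 24), (23, 27), (23, 28), (23, 31), (24, 0), (24, 3), (24, 4), (24, 7), (24, 8), (24, 11), (24, 12), (24, 15), (24, 16), (24, 19), (24, 20), (24, 23), (24, 24), (24, 27), (24, 28), (24, 31), (29, 1), (29, 6), (29, 9), (29, 14), (29, 17), (29, 22), (29, 25), (29, 30)]

Answer: 96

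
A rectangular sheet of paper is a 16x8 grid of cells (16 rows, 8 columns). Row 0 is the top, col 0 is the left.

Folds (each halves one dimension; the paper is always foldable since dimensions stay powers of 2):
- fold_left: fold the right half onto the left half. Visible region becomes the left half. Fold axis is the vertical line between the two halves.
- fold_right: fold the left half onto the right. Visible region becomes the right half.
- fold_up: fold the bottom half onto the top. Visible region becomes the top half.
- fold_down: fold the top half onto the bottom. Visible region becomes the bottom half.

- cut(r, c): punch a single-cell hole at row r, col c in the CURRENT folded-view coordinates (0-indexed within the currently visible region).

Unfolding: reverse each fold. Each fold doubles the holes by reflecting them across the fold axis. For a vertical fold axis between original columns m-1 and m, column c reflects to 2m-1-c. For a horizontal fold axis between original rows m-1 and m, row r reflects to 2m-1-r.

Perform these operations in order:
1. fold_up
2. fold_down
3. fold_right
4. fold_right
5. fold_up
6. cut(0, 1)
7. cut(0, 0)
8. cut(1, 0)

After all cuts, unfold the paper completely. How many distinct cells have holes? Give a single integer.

Answer: 96

Derivation:
Op 1 fold_up: fold axis h@8; visible region now rows[0,8) x cols[0,8) = 8x8
Op 2 fold_down: fold axis h@4; visible region now rows[4,8) x cols[0,8) = 4x8
Op 3 fold_right: fold axis v@4; visible region now rows[4,8) x cols[4,8) = 4x4
Op 4 fold_right: fold axis v@6; visible region now rows[4,8) x cols[6,8) = 4x2
Op 5 fold_up: fold axis h@6; visible region now rows[4,6) x cols[6,8) = 2x2
Op 6 cut(0, 1): punch at orig (4,7); cuts so far [(4, 7)]; region rows[4,6) x cols[6,8) = 2x2
Op 7 cut(0, 0): punch at orig (4,6); cuts so far [(4, 6), (4, 7)]; region rows[4,6) x cols[6,8) = 2x2
Op 8 cut(1, 0): punch at orig (5,6); cuts so far [(4, 6), (4, 7), (5, 6)]; region rows[4,6) x cols[6,8) = 2x2
Unfold 1 (reflect across h@6): 6 holes -> [(4, 6), (4, 7), (5, 6), (6, 6), (7, 6), (7, 7)]
Unfold 2 (reflect across v@6): 12 holes -> [(4, 4), (4, 5), (4, 6), (4, 7), (5, 5), (5, 6), (6, 5), (6, 6), (7, 4), (7, 5), (7, 6), (7, 7)]
Unfold 3 (reflect across v@4): 24 holes -> [(4, 0), (4, 1), (4, 2), (4, 3), (4, 4), (4, 5), (4, 6), (4, 7), (5, 1), (5, 2), (5, 5), (5, 6), (6, 1), (6, 2), (6, 5), (6, 6), (7, 0), (7, 1), (7, 2), (7, 3), (7, 4), (7, 5), (7, 6), (7, 7)]
Unfold 4 (reflect across h@4): 48 holes -> [(0, 0), (0, 1), (0, 2), (0, 3), (0, 4), (0, 5), (0, 6), (0, 7), (1, 1), (1, 2), (1, 5), (1, 6), (2, 1), (2, 2), (2, 5), (2, 6), (3, 0), (3, 1), (3, 2), (3, 3), (3, 4), (3, 5), (3, 6), (3, 7), (4, 0), (4, 1), (4, 2), (4, 3), (4, 4), (4, 5), (4, 6), (4, 7), (5, 1), (5, 2), (5, 5), (5, 6), (6, 1), (6, 2), (6, 5), (6, 6), (7, 0), (7, 1), (7, 2), (7, 3), (7, 4), (7, 5), (7, 6), (7, 7)]
Unfold 5 (reflect across h@8): 96 holes -> [(0, 0), (0, 1), (0, 2), (0, 3), (0, 4), (0, 5), (0, 6), (0, 7), (1, 1), (1, 2), (1, 5), (1, 6), (2, 1), (2, 2), (2, 5), (2, 6), (3, 0), (3, 1), (3, 2), (3, 3), (3, 4), (3, 5), (3, 6), (3, 7), (4, 0), (4, 1), (4, 2), (4, 3), (4, 4), (4, 5), (4, 6), (4, 7), (5, 1), (5, 2), (5, 5), (5, 6), (6, 1), (6, 2), (6, 5), (6, 6), (7, 0), (7, 1), (7, 2), (7, 3), (7, 4), (7, 5), (7, 6), (7, 7), (8, 0), (8, 1), (8, 2), (8, 3), (8, 4), (8, 5), (8, 6), (8, 7), (9, 1), (9, 2), (9, 5), (9, 6), (10, 1), (10, 2), (10, 5), (10, 6), (11, 0), (11, 1), (11, 2), (11, 3), (11, 4), (11, 5), (11, 6), (11, 7), (12, 0), (12, 1), (12, 2), (12, 3), (12, 4), (12, 5), (12, 6), (12, 7), (13, 1), (13, 2), (13, 5), (13, 6), (14, 1), (14, 2), (14, 5), (14, 6), (15, 0), (15, 1), (15, 2), (15, 3), (15, 4), (15, 5), (15, 6), (15, 7)]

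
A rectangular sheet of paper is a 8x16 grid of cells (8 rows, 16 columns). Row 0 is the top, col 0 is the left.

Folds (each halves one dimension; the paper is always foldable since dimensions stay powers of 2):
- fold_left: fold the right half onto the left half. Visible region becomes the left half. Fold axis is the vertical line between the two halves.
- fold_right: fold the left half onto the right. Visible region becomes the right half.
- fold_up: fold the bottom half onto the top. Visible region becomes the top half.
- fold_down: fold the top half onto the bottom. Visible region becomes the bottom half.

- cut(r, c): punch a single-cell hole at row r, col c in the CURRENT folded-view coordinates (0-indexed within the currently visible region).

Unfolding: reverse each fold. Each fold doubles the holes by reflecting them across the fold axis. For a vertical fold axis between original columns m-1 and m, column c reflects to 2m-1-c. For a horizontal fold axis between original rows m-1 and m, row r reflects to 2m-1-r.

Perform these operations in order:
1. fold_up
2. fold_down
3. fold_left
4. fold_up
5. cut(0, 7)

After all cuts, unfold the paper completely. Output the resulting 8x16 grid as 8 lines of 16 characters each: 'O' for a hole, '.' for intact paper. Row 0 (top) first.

Op 1 fold_up: fold axis h@4; visible region now rows[0,4) x cols[0,16) = 4x16
Op 2 fold_down: fold axis h@2; visible region now rows[2,4) x cols[0,16) = 2x16
Op 3 fold_left: fold axis v@8; visible region now rows[2,4) x cols[0,8) = 2x8
Op 4 fold_up: fold axis h@3; visible region now rows[2,3) x cols[0,8) = 1x8
Op 5 cut(0, 7): punch at orig (2,7); cuts so far [(2, 7)]; region rows[2,3) x cols[0,8) = 1x8
Unfold 1 (reflect across h@3): 2 holes -> [(2, 7), (3, 7)]
Unfold 2 (reflect across v@8): 4 holes -> [(2, 7), (2, 8), (3, 7), (3, 8)]
Unfold 3 (reflect across h@2): 8 holes -> [(0, 7), (0, 8), (1, 7), (1, 8), (2, 7), (2, 8), (3, 7), (3, 8)]
Unfold 4 (reflect across h@4): 16 holes -> [(0, 7), (0, 8), (1, 7), (1, 8), (2, 7), (2, 8), (3, 7), (3, 8), (4, 7), (4, 8), (5, 7), (5, 8), (6, 7), (6, 8), (7, 7), (7, 8)]

Answer: .......OO.......
.......OO.......
.......OO.......
.......OO.......
.......OO.......
.......OO.......
.......OO.......
.......OO.......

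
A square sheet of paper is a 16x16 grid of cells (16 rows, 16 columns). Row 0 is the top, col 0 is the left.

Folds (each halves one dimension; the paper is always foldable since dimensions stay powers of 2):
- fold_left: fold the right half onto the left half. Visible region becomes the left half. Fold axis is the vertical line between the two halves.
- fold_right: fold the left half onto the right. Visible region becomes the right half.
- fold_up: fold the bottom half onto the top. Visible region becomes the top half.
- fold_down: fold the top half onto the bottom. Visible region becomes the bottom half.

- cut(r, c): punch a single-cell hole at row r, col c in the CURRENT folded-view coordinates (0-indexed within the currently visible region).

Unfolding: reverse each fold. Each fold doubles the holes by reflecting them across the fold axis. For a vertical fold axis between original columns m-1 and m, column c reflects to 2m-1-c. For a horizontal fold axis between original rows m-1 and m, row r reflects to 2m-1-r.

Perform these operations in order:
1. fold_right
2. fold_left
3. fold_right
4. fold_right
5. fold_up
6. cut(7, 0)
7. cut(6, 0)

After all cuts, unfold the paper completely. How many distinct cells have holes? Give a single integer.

Op 1 fold_right: fold axis v@8; visible region now rows[0,16) x cols[8,16) = 16x8
Op 2 fold_left: fold axis v@12; visible region now rows[0,16) x cols[8,12) = 16x4
Op 3 fold_right: fold axis v@10; visible region now rows[0,16) x cols[10,12) = 16x2
Op 4 fold_right: fold axis v@11; visible region now rows[0,16) x cols[11,12) = 16x1
Op 5 fold_up: fold axis h@8; visible region now rows[0,8) x cols[11,12) = 8x1
Op 6 cut(7, 0): punch at orig (7,11); cuts so far [(7, 11)]; region rows[0,8) x cols[11,12) = 8x1
Op 7 cut(6, 0): punch at orig (6,11); cuts so far [(6, 11), (7, 11)]; region rows[0,8) x cols[11,12) = 8x1
Unfold 1 (reflect across h@8): 4 holes -> [(6, 11), (7, 11), (8, 11), (9, 11)]
Unfold 2 (reflect across v@11): 8 holes -> [(6, 10), (6, 11), (7, 10), (7, 11), (8, 10), (8, 11), (9, 10), (9, 11)]
Unfold 3 (reflect across v@10): 16 holes -> [(6, 8), (6, 9), (6, 10), (6, 11), (7, 8), (7, 9), (7, 10), (7, 11), (8, 8), (8, 9), (8, 10), (8, 11), (9, 8), (9, 9), (9, 10), (9, 11)]
Unfold 4 (reflect across v@12): 32 holes -> [(6, 8), (6, 9), (6, 10), (6, 11), (6, 12), (6, 13), (6, 14), (6, 15), (7, 8), (7, 9), (7, 10), (7, 11), (7, 12), (7, 13), (7, 14), (7, 15), (8, 8), (8, 9), (8, 10), (8, 11), (8, 12), (8, 13), (8, 14), (8, 15), (9, 8), (9, 9), (9, 10), (9, 11), (9, 12), (9, 13), (9, 14), (9, 15)]
Unfold 5 (reflect across v@8): 64 holes -> [(6, 0), (6, 1), (6, 2), (6, 3), (6, 4), (6, 5), (6, 6), (6, 7), (6, 8), (6, 9), (6, 10), (6, 11), (6, 12), (6, 13), (6, 14), (6, 15), (7, 0), (7, 1), (7, 2), (7, 3), (7, 4), (7, 5), (7, 6), (7, 7), (7, 8), (7, 9), (7, 10), (7, 11), (7, 12), (7, 13), (7, 14), (7, 15), (8, 0), (8, 1), (8, 2), (8, 3), (8, 4), (8, 5), (8, 6), (8, 7), (8, 8), (8, 9), (8, 10), (8, 11), (8, 12), (8, 13), (8, 14), (8, 15), (9, 0), (9, 1), (9, 2), (9, 3), (9, 4), (9, 5), (9, 6), (9, 7), (9, 8), (9, 9), (9, 10), (9, 11), (9, 12), (9, 13), (9, 14), (9, 15)]

Answer: 64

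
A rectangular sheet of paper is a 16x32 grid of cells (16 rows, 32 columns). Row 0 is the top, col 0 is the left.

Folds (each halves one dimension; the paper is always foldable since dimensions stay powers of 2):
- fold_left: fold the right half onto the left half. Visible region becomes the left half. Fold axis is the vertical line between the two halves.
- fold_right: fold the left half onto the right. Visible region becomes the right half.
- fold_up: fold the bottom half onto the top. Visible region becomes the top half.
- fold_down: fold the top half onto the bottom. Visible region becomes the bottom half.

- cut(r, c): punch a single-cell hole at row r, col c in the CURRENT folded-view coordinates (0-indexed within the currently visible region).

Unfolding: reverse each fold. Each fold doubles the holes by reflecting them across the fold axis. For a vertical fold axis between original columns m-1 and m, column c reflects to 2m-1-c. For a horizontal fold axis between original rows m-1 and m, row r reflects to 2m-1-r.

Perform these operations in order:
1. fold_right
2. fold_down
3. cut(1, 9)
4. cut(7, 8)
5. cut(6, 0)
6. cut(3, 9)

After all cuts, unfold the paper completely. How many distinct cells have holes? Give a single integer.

Op 1 fold_right: fold axis v@16; visible region now rows[0,16) x cols[16,32) = 16x16
Op 2 fold_down: fold axis h@8; visible region now rows[8,16) x cols[16,32) = 8x16
Op 3 cut(1, 9): punch at orig (9,25); cuts so far [(9, 25)]; region rows[8,16) x cols[16,32) = 8x16
Op 4 cut(7, 8): punch at orig (15,24); cuts so far [(9, 25), (15, 24)]; region rows[8,16) x cols[16,32) = 8x16
Op 5 cut(6, 0): punch at orig (14,16); cuts so far [(9, 25), (14, 16), (15, 24)]; region rows[8,16) x cols[16,32) = 8x16
Op 6 cut(3, 9): punch at orig (11,25); cuts so far [(9, 25), (11, 25), (14, 16), (15, 24)]; region rows[8,16) x cols[16,32) = 8x16
Unfold 1 (reflect across h@8): 8 holes -> [(0, 24), (1, 16), (4, 25), (6, 25), (9, 25), (11, 25), (14, 16), (15, 24)]
Unfold 2 (reflect across v@16): 16 holes -> [(0, 7), (0, 24), (1, 15), (1, 16), (4, 6), (4, 25), (6, 6), (6, 25), (9, 6), (9, 25), (11, 6), (11, 25), (14, 15), (14, 16), (15, 7), (15, 24)]

Answer: 16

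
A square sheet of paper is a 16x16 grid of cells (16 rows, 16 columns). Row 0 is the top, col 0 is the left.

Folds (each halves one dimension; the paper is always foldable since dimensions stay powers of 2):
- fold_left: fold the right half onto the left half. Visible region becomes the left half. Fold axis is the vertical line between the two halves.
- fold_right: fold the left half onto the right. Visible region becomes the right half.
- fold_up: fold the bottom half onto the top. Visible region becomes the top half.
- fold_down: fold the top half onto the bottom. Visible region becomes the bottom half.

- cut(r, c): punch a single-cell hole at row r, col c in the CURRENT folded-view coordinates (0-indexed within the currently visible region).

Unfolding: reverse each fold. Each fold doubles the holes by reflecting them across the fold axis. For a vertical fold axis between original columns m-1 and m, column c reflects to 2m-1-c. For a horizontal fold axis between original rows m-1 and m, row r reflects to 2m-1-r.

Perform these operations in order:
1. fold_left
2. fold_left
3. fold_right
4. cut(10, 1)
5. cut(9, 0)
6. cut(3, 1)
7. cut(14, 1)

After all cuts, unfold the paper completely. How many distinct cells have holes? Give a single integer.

Op 1 fold_left: fold axis v@8; visible region now rows[0,16) x cols[0,8) = 16x8
Op 2 fold_left: fold axis v@4; visible region now rows[0,16) x cols[0,4) = 16x4
Op 3 fold_right: fold axis v@2; visible region now rows[0,16) x cols[2,4) = 16x2
Op 4 cut(10, 1): punch at orig (10,3); cuts so far [(10, 3)]; region rows[0,16) x cols[2,4) = 16x2
Op 5 cut(9, 0): punch at orig (9,2); cuts so far [(9, 2), (10, 3)]; region rows[0,16) x cols[2,4) = 16x2
Op 6 cut(3, 1): punch at orig (3,3); cuts so far [(3, 3), (9, 2), (10, 3)]; region rows[0,16) x cols[2,4) = 16x2
Op 7 cut(14, 1): punch at orig (14,3); cuts so far [(3, 3), (9, 2), (10, 3), (14, 3)]; region rows[0,16) x cols[2,4) = 16x2
Unfold 1 (reflect across v@2): 8 holes -> [(3, 0), (3, 3), (9, 1), (9, 2), (10, 0), (10, 3), (14, 0), (14, 3)]
Unfold 2 (reflect across v@4): 16 holes -> [(3, 0), (3, 3), (3, 4), (3, 7), (9, 1), (9, 2), (9, 5), (9, 6), (10, 0), (10, 3), (10, 4), (10, 7), (14, 0), (14, 3), (14, 4), (14, 7)]
Unfold 3 (reflect across v@8): 32 holes -> [(3, 0), (3, 3), (3, 4), (3, 7), (3, 8), (3, 11), (3, 12), (3, 15), (9, 1), (9, 2), (9, 5), (9, 6), (9, 9), (9, 10), (9, 13), (9, 14), (10, 0), (10, 3), (10, 4), (10, 7), (10, 8), (10, 11), (10, 12), (10, 15), (14, 0), (14, 3), (14, 4), (14, 7), (14, 8), (14, 11), (14, 12), (14, 15)]

Answer: 32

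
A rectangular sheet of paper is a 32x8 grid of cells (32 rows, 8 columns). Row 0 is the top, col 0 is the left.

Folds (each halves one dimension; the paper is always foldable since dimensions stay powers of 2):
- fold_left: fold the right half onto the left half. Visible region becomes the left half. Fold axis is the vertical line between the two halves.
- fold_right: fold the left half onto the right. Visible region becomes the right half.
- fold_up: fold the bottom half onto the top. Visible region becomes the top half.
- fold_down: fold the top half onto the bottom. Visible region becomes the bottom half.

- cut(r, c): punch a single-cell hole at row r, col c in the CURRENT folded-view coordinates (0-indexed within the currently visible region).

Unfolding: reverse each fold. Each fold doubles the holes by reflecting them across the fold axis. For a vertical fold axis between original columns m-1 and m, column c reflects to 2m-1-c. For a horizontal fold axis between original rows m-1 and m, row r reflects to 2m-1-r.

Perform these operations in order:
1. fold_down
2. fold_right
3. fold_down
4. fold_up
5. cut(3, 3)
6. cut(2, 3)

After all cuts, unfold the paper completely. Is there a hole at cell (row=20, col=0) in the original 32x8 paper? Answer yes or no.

Op 1 fold_down: fold axis h@16; visible region now rows[16,32) x cols[0,8) = 16x8
Op 2 fold_right: fold axis v@4; visible region now rows[16,32) x cols[4,8) = 16x4
Op 3 fold_down: fold axis h@24; visible region now rows[24,32) x cols[4,8) = 8x4
Op 4 fold_up: fold axis h@28; visible region now rows[24,28) x cols[4,8) = 4x4
Op 5 cut(3, 3): punch at orig (27,7); cuts so far [(27, 7)]; region rows[24,28) x cols[4,8) = 4x4
Op 6 cut(2, 3): punch at orig (26,7); cuts so far [(26, 7), (27, 7)]; region rows[24,28) x cols[4,8) = 4x4
Unfold 1 (reflect across h@28): 4 holes -> [(26, 7), (27, 7), (28, 7), (29, 7)]
Unfold 2 (reflect across h@24): 8 holes -> [(18, 7), (19, 7), (20, 7), (21, 7), (26, 7), (27, 7), (28, 7), (29, 7)]
Unfold 3 (reflect across v@4): 16 holes -> [(18, 0), (18, 7), (19, 0), (19, 7), (20, 0), (20, 7), (21, 0), (21, 7), (26, 0), (26, 7), (27, 0), (27, 7), (28, 0), (28, 7), (29, 0), (29, 7)]
Unfold 4 (reflect across h@16): 32 holes -> [(2, 0), (2, 7), (3, 0), (3, 7), (4, 0), (4, 7), (5, 0), (5, 7), (10, 0), (10, 7), (11, 0), (11, 7), (12, 0), (12, 7), (13, 0), (13, 7), (18, 0), (18, 7), (19, 0), (19, 7), (20, 0), (20, 7), (21, 0), (21, 7), (26, 0), (26, 7), (27, 0), (27, 7), (28, 0), (28, 7), (29, 0), (29, 7)]
Holes: [(2, 0), (2, 7), (3, 0), (3, 7), (4, 0), (4, 7), (5, 0), (5, 7), (10, 0), (10, 7), (11, 0), (11, 7), (12, 0), (12, 7), (13, 0), (13, 7), (18, 0), (18, 7), (19, 0), (19, 7), (20, 0), (20, 7), (21, 0), (21, 7), (26, 0), (26, 7), (27, 0), (27, 7), (28, 0), (28, 7), (29, 0), (29, 7)]

Answer: yes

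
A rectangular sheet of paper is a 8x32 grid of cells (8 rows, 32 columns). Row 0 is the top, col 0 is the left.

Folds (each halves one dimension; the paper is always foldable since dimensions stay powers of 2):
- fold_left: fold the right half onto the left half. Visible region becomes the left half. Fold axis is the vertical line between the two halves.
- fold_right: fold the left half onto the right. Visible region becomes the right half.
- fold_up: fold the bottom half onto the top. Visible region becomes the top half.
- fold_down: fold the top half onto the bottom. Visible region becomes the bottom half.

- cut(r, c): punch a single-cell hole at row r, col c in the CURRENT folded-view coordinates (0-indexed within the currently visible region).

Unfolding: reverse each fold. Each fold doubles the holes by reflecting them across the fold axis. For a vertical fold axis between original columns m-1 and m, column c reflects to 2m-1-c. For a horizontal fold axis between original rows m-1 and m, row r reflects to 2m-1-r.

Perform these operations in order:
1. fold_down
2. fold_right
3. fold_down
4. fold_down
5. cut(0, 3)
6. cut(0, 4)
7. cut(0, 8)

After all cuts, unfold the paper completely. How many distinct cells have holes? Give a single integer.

Answer: 48

Derivation:
Op 1 fold_down: fold axis h@4; visible region now rows[4,8) x cols[0,32) = 4x32
Op 2 fold_right: fold axis v@16; visible region now rows[4,8) x cols[16,32) = 4x16
Op 3 fold_down: fold axis h@6; visible region now rows[6,8) x cols[16,32) = 2x16
Op 4 fold_down: fold axis h@7; visible region now rows[7,8) x cols[16,32) = 1x16
Op 5 cut(0, 3): punch at orig (7,19); cuts so far [(7, 19)]; region rows[7,8) x cols[16,32) = 1x16
Op 6 cut(0, 4): punch at orig (7,20); cuts so far [(7, 19), (7, 20)]; region rows[7,8) x cols[16,32) = 1x16
Op 7 cut(0, 8): punch at orig (7,24); cuts so far [(7, 19), (7, 20), (7, 24)]; region rows[7,8) x cols[16,32) = 1x16
Unfold 1 (reflect across h@7): 6 holes -> [(6, 19), (6, 20), (6, 24), (7, 19), (7, 20), (7, 24)]
Unfold 2 (reflect across h@6): 12 holes -> [(4, 19), (4, 20), (4, 24), (5, 19), (5, 20), (5, 24), (6, 19), (6, 20), (6, 24), (7, 19), (7, 20), (7, 24)]
Unfold 3 (reflect across v@16): 24 holes -> [(4, 7), (4, 11), (4, 12), (4, 19), (4, 20), (4, 24), (5, 7), (5, 11), (5, 12), (5, 19), (5, 20), (5, 24), (6, 7), (6, 11), (6, 12), (6, 19), (6, 20), (6, 24), (7, 7), (7, 11), (7, 12), (7, 19), (7, 20), (7, 24)]
Unfold 4 (reflect across h@4): 48 holes -> [(0, 7), (0, 11), (0, 12), (0, 19), (0, 20), (0, 24), (1, 7), (1, 11), (1, 12), (1, 19), (1, 20), (1, 24), (2, 7), (2, 11), (2, 12), (2, 19), (2, 20), (2, 24), (3, 7), (3, 11), (3, 12), (3, 19), (3, 20), (3, 24), (4, 7), (4, 11), (4, 12), (4, 19), (4, 20), (4, 24), (5, 7), (5, 11), (5, 12), (5, 19), (5, 20), (5, 24), (6, 7), (6, 11), (6, 12), (6, 19), (6, 20), (6, 24), (7, 7), (7, 11), (7, 12), (7, 19), (7, 20), (7, 24)]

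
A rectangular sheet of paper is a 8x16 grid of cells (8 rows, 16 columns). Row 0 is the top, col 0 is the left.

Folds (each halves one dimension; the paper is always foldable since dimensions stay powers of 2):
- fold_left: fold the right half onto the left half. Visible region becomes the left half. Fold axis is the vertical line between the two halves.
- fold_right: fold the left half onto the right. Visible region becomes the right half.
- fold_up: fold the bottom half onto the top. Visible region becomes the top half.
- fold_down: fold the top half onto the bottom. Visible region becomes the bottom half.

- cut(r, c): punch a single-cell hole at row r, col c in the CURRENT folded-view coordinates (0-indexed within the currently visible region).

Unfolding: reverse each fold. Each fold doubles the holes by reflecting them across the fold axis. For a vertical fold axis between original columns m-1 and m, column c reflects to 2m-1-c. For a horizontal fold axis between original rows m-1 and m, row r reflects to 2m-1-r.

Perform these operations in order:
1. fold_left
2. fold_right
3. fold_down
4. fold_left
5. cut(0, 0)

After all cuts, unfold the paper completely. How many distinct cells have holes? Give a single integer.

Answer: 16

Derivation:
Op 1 fold_left: fold axis v@8; visible region now rows[0,8) x cols[0,8) = 8x8
Op 2 fold_right: fold axis v@4; visible region now rows[0,8) x cols[4,8) = 8x4
Op 3 fold_down: fold axis h@4; visible region now rows[4,8) x cols[4,8) = 4x4
Op 4 fold_left: fold axis v@6; visible region now rows[4,8) x cols[4,6) = 4x2
Op 5 cut(0, 0): punch at orig (4,4); cuts so far [(4, 4)]; region rows[4,8) x cols[4,6) = 4x2
Unfold 1 (reflect across v@6): 2 holes -> [(4, 4), (4, 7)]
Unfold 2 (reflect across h@4): 4 holes -> [(3, 4), (3, 7), (4, 4), (4, 7)]
Unfold 3 (reflect across v@4): 8 holes -> [(3, 0), (3, 3), (3, 4), (3, 7), (4, 0), (4, 3), (4, 4), (4, 7)]
Unfold 4 (reflect across v@8): 16 holes -> [(3, 0), (3, 3), (3, 4), (3, 7), (3, 8), (3, 11), (3, 12), (3, 15), (4, 0), (4, 3), (4, 4), (4, 7), (4, 8), (4, 11), (4, 12), (4, 15)]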